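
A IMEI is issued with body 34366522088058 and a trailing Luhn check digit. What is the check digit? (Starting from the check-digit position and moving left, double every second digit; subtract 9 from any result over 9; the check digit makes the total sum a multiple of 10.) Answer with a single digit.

Partial digits right→left: 8 5 0 8 8 0 2 2 5 6 6 3 4 3
Double every second digit counting from the check-digit position (so the 1st, 3rd, 5th, ... of the partial from the right).
  doubled (with −9 where >9): 7 0 7 4 1 3 8 → sum 30
  kept as-is: 5 8 0 2 6 3 3 → sum 27
Total = 30 + 27 = 57.
Check digit = (10 − (57 mod 10)) mod 10 = 3.

3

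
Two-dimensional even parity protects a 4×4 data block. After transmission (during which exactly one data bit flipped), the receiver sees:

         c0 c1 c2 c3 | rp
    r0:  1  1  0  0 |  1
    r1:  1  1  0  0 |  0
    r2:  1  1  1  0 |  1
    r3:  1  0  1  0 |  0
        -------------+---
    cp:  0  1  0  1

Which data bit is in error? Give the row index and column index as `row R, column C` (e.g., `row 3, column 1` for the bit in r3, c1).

Recompute each row's even parity and compare to rp:
  r0: data parity 0, sent rp 1 → mismatch
  r1: data parity 0, sent rp 0 → ok
  r2: data parity 1, sent rp 1 → ok
  r3: data parity 0, sent rp 0 → ok
Recompute each column's even parity and compare to cp:
  c0: data parity 0, sent cp 0 → ok
  c1: data parity 1, sent cp 1 → ok
  c2: data parity 0, sent cp 0 → ok
  c3: data parity 0, sent cp 1 → mismatch
Exactly one row (r0) and one column (c3) fail → the flipped bit is at their intersection.

row 0, column 3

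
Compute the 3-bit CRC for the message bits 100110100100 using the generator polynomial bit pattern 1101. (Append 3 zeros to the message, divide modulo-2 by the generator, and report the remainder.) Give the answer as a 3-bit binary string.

010

Append 3 zeros: 100110100100000. Divide by 1101 (XOR where the leading bit is 1):
  pos 0: 1001 XOR 1101 = 0100
  pos 1: 1001 XOR 1101 = 0100
  pos 2: 1000 XOR 1101 = 0101
  pos 3: 1011 XOR 1101 = 0110
  pos 4: 1100 XOR 1101 = 0001
  pos 7: 1010 XOR 1101 = 0111
  pos 8: 1110 XOR 1101 = 0011
  pos 10: 1100 XOR 1101 = 0001
Remainder (last 3 bits) = 010. This is the CRC / FCS.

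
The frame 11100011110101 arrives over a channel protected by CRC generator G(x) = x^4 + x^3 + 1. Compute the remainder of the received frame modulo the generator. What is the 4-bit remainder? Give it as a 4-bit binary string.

0111

Modulo-2 division of 11100011110101 by 11001:
  pos 0: 11100 XOR 11001 = 00101
  pos 2: 10101 XOR 11001 = 01100
  pos 3: 11001 XOR 11001 = 00000
  pos 8: 11010 XOR 11001 = 00011
Remainder = 0111 (nonzero — an error is detected).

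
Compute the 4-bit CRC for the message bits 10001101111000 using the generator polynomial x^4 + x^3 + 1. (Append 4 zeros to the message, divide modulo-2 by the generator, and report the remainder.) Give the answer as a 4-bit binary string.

0111

Append 4 zeros: 100011011110000000. Divide by 11001 (XOR where the leading bit is 1):
  pos 0: 10001 XOR 11001 = 01000
  pos 1: 10001 XOR 11001 = 01000
  pos 2: 10000 XOR 11001 = 01001
  pos 3: 10011 XOR 11001 = 01010
  pos 4: 10101 XOR 11001 = 01100
  pos 5: 11001 XOR 11001 = 00000
  pos 10: 10000 XOR 11001 = 01001
  pos 11: 10010 XOR 11001 = 01011
  pos 12: 10110 XOR 11001 = 01111
  pos 13: 11110 XOR 11001 = 00111
Remainder (last 4 bits) = 0111. This is the CRC / FCS.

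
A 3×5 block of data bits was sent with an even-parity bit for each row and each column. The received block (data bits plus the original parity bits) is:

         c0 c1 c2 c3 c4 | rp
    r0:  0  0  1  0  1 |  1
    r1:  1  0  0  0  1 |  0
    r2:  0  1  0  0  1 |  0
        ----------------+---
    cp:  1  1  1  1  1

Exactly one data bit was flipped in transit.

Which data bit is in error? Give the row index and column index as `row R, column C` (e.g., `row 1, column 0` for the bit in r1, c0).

row 0, column 3

Recompute each row's even parity and compare to rp:
  r0: data parity 0, sent rp 1 → mismatch
  r1: data parity 0, sent rp 0 → ok
  r2: data parity 0, sent rp 0 → ok
Recompute each column's even parity and compare to cp:
  c0: data parity 1, sent cp 1 → ok
  c1: data parity 1, sent cp 1 → ok
  c2: data parity 1, sent cp 1 → ok
  c3: data parity 0, sent cp 1 → mismatch
  c4: data parity 1, sent cp 1 → ok
Exactly one row (r0) and one column (c3) fail → the flipped bit is at their intersection.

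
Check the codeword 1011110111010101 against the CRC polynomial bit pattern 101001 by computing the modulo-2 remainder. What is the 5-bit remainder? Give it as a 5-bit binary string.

Modulo-2 division of 1011110111010101 by 101001:
  pos 0: 101111 XOR 101001 = 000110
  pos 3: 110011 XOR 101001 = 011010
  pos 4: 110101 XOR 101001 = 011100
  pos 5: 111000 XOR 101001 = 010001
  pos 6: 100011 XOR 101001 = 001010
  pos 8: 101001 XOR 101001 = 000000
Remainder = 00001 (nonzero — an error is detected).

00001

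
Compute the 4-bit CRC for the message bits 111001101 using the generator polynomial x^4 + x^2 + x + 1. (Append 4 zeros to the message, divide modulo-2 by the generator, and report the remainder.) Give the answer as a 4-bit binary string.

1100

Append 4 zeros: 1110011010000. Divide by 10111 (XOR where the leading bit is 1):
  pos 0: 11100 XOR 10111 = 01011
  pos 1: 10111 XOR 10111 = 00000
  pos 6: 10100 XOR 10111 = 00011
Remainder (last 4 bits) = 1100. This is the CRC / FCS.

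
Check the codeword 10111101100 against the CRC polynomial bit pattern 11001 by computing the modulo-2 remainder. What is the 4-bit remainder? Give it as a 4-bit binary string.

Modulo-2 division of 10111101100 by 11001:
  pos 0: 10111 XOR 11001 = 01110
  pos 1: 11101 XOR 11001 = 00100
  pos 3: 10001 XOR 11001 = 01000
  pos 4: 10001 XOR 11001 = 01000
  pos 5: 10000 XOR 11001 = 01001
  pos 6: 10010 XOR 11001 = 01011
Remainder = 1011 (nonzero — an error is detected).

1011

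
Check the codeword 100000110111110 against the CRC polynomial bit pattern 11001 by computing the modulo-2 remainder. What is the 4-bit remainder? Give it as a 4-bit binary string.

Modulo-2 division of 100000110111110 by 11001:
  pos 0: 10000 XOR 11001 = 01001
  pos 1: 10010 XOR 11001 = 01011
  pos 2: 10111 XOR 11001 = 01110
  pos 3: 11101 XOR 11001 = 00100
  pos 5: 10001 XOR 11001 = 01000
  pos 6: 10001 XOR 11001 = 01000
  pos 7: 10001 XOR 11001 = 01000
  pos 8: 10001 XOR 11001 = 01000
  pos 9: 10001 XOR 11001 = 01000
  pos 10: 10000 XOR 11001 = 01001
Remainder = 1001 (nonzero — an error is detected).

1001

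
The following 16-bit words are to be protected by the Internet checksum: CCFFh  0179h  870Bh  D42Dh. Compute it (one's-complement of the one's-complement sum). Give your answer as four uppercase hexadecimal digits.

One's-complement addition (fold any carry out of bit 15 back into bit 0):
  0xCCFF + 0x0179 = 0x0CE78
  0xCE78 + 0x870B = 0x15583 → wrap carry → 0x5584
  0x5584 + 0xD42D = 0x129B1 → wrap carry → 0x29B2
One's-complement sum = 0x29B2.
Checksum = ~0x29B2 & 0xFFFF = 0xD64D.

D64D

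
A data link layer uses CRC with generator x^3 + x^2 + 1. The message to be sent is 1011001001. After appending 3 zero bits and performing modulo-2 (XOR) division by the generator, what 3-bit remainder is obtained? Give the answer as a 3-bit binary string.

001

Append 3 zeros: 1011001001000. Divide by 1101 (XOR where the leading bit is 1):
  pos 0: 1011 XOR 1101 = 0110
  pos 1: 1100 XOR 1101 = 0001
  pos 4: 1010 XOR 1101 = 0111
  pos 5: 1110 XOR 1101 = 0011
  pos 7: 1110 XOR 1101 = 0011
  pos 9: 1100 XOR 1101 = 0001
Remainder (last 3 bits) = 001. This is the CRC / FCS.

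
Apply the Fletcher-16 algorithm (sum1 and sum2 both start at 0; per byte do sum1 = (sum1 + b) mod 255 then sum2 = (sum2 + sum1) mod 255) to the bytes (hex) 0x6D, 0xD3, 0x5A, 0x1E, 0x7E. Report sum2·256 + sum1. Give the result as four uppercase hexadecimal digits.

3C38

Running sums (mod 255):
  after byte 0 (0x6D): sum1=109, sum2=109
  after byte 1 (0xD3): sum1=65, sum2=174
  after byte 2 (0x5A): sum1=155, sum2=74
  after byte 3 (0x1E): sum1=185, sum2=4
  after byte 4 (0x7E): sum1=56, sum2=60
Checksum = sum2·256 + sum1 = 60·256 + 56 = 15416 = 0x3C38.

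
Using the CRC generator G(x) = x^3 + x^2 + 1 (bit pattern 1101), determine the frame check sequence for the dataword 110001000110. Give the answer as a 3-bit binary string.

Append 3 zeros: 110001000110000. Divide by 1101 (XOR where the leading bit is 1):
  pos 0: 1100 XOR 1101 = 0001
  pos 3: 1010 XOR 1101 = 0111
  pos 4: 1110 XOR 1101 = 0011
  pos 6: 1101 XOR 1101 = 0000
  pos 10: 1000 XOR 1101 = 0101
  pos 11: 1010 XOR 1101 = 0111
Remainder (last 3 bits) = 111. This is the CRC / FCS.

111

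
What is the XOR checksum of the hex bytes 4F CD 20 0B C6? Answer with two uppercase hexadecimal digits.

XOR the bytes together:
  start with 0x4F
  0x4F ⊕ 0xCD = 0x82
  0x82 ⊕ 0x20 = 0xA2
  0xA2 ⊕ 0x0B = 0xA9
  0xA9 ⊕ 0xC6 = 0x6F

6F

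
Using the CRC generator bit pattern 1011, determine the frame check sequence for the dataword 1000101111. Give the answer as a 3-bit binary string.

Append 3 zeros: 1000101111000. Divide by 1011 (XOR where the leading bit is 1):
  pos 0: 1000 XOR 1011 = 0011
  pos 2: 1110 XOR 1011 = 0101
  pos 3: 1011 XOR 1011 = 0000
  pos 7: 1110 XOR 1011 = 0101
  pos 8: 1010 XOR 1011 = 0001
Remainder (last 3 bits) = 010. This is the CRC / FCS.

010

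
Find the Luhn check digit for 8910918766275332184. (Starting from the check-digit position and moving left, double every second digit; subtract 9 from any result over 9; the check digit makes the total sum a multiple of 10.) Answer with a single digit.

8

Partial digits right→left: 4 8 1 2 3 3 5 7 2 6 6 7 8 1 9 0 1 9 8
Double every second digit counting from the check-digit position (so the 1st, 3rd, 5th, ... of the partial from the right).
  doubled (with −9 where >9): 8 2 6 1 4 3 7 9 2 7 → sum 49
  kept as-is: 8 2 3 7 6 7 1 0 9 → sum 43
Total = 49 + 43 = 92.
Check digit = (10 − (92 mod 10)) mod 10 = 8.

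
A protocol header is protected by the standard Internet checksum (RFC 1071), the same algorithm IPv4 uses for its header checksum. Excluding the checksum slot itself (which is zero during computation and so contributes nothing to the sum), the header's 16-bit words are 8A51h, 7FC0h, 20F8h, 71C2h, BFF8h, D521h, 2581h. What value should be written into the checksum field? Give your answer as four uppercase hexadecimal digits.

One's-complement addition (fold any carry out of bit 15 back into bit 0):
  0x8A51 + 0x7FC0 = 0x10A11 → wrap carry → 0x0A12
  0x0A12 + 0x20F8 = 0x02B0A
  0x2B0A + 0x71C2 = 0x09CCC
  0x9CCC + 0xBFF8 = 0x15CC4 → wrap carry → 0x5CC5
  0x5CC5 + 0xD521 = 0x131E6 → wrap carry → 0x31E7
  0x31E7 + 0x2581 = 0x05768
One's-complement sum = 0x5768.
Checksum = ~0x5768 & 0xFFFF = 0xA897.

A897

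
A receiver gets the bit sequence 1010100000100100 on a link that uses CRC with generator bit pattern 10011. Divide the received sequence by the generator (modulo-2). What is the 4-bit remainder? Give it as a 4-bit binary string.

Modulo-2 division of 1010100000100100 by 10011:
  pos 0: 10101 XOR 10011 = 00110
  pos 2: 11000 XOR 10011 = 01011
  pos 3: 10110 XOR 10011 = 00101
  pos 5: 10100 XOR 10011 = 00111
  pos 7: 11110 XOR 10011 = 01101
  pos 8: 11010 XOR 10011 = 01001
  pos 9: 10011 XOR 10011 = 00000
Remainder = 0000 (zero — the frame passes the CRC check).

0000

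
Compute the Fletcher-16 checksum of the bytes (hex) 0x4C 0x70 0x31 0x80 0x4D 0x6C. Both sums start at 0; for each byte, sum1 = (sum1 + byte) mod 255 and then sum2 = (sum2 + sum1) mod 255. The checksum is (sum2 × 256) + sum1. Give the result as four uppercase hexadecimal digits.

4928

Running sums (mod 255):
  after byte 0 (0x4C): sum1=76, sum2=76
  after byte 1 (0x70): sum1=188, sum2=9
  after byte 2 (0x31): sum1=237, sum2=246
  after byte 3 (0x80): sum1=110, sum2=101
  after byte 4 (0x4D): sum1=187, sum2=33
  after byte 5 (0x6C): sum1=40, sum2=73
Checksum = sum2·256 + sum1 = 73·256 + 40 = 18728 = 0x4928.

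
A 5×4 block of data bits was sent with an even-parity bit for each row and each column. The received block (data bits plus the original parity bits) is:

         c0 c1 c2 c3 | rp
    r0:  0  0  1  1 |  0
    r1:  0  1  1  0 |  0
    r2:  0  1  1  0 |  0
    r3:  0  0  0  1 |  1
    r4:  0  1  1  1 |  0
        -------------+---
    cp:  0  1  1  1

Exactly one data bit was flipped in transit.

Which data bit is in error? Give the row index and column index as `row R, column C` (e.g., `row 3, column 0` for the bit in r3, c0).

row 4, column 2

Recompute each row's even parity and compare to rp:
  r0: data parity 0, sent rp 0 → ok
  r1: data parity 0, sent rp 0 → ok
  r2: data parity 0, sent rp 0 → ok
  r3: data parity 1, sent rp 1 → ok
  r4: data parity 1, sent rp 0 → mismatch
Recompute each column's even parity and compare to cp:
  c0: data parity 0, sent cp 0 → ok
  c1: data parity 1, sent cp 1 → ok
  c2: data parity 0, sent cp 1 → mismatch
  c3: data parity 1, sent cp 1 → ok
Exactly one row (r4) and one column (c2) fail → the flipped bit is at their intersection.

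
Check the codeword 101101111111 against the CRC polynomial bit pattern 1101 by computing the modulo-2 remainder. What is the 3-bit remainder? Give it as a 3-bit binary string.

Modulo-2 division of 101101111111 by 1101:
  pos 0: 1011 XOR 1101 = 0110
  pos 1: 1100 XOR 1101 = 0001
  pos 4: 1111 XOR 1101 = 0010
  pos 6: 1011 XOR 1101 = 0110
  pos 7: 1101 XOR 1101 = 0000
Remainder = 001 (nonzero — an error is detected).

001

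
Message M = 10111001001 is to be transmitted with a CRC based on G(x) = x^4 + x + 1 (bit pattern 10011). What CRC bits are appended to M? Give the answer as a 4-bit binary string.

Append 4 zeros: 101110010010000. Divide by 10011 (XOR where the leading bit is 1):
  pos 0: 10111 XOR 10011 = 00100
  pos 2: 10000 XOR 10011 = 00011
  pos 5: 11100 XOR 10011 = 01111
  pos 6: 11111 XOR 10011 = 01100
  pos 7: 11000 XOR 10011 = 01011
  pos 8: 10110 XOR 10011 = 00101
  pos 10: 10100 XOR 10011 = 00111
Remainder (last 4 bits) = 0111. This is the CRC / FCS.

0111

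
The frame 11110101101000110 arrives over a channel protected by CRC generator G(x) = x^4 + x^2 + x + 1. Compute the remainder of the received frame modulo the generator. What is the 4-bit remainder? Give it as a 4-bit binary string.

Modulo-2 division of 11110101101000110 by 10111:
  pos 0: 11110 XOR 10111 = 01001
  pos 1: 10011 XOR 10111 = 00100
  pos 3: 10001 XOR 10111 = 00110
  pos 5: 11010 XOR 10111 = 01101
  pos 6: 11011 XOR 10111 = 01100
  pos 7: 11000 XOR 10111 = 01111
  pos 8: 11110 XOR 10111 = 01001
  pos 9: 10010 XOR 10111 = 00101
  pos 11: 10111 XOR 10111 = 00000
Remainder = 0000 (zero — the frame passes the CRC check).

0000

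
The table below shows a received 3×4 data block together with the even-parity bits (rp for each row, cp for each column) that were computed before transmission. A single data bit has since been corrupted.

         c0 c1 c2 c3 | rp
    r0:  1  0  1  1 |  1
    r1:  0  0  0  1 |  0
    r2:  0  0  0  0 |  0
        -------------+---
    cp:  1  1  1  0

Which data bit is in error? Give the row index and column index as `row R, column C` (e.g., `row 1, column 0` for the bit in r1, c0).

row 1, column 1

Recompute each row's even parity and compare to rp:
  r0: data parity 1, sent rp 1 → ok
  r1: data parity 1, sent rp 0 → mismatch
  r2: data parity 0, sent rp 0 → ok
Recompute each column's even parity and compare to cp:
  c0: data parity 1, sent cp 1 → ok
  c1: data parity 0, sent cp 1 → mismatch
  c2: data parity 1, sent cp 1 → ok
  c3: data parity 0, sent cp 0 → ok
Exactly one row (r1) and one column (c1) fail → the flipped bit is at their intersection.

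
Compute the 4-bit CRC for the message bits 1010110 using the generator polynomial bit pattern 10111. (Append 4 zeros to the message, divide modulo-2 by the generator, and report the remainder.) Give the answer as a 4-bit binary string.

1111

Append 4 zeros: 10101100000. Divide by 10111 (XOR where the leading bit is 1):
  pos 0: 10101 XOR 10111 = 00010
  pos 3: 10100 XOR 10111 = 00011
  pos 6: 11000 XOR 10111 = 01111
Remainder (last 4 bits) = 1111. This is the CRC / FCS.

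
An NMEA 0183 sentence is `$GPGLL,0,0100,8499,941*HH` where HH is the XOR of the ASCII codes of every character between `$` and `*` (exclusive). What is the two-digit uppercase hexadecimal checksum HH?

51

XOR the ASCII codes of the payload characters:
  'G' = 0x47 → acc = 0x47
  'P' = 0x50 → acc = 0x17
  'G' = 0x47 → acc = 0x50
  'L' = 0x4C → acc = 0x1C
  'L' = 0x4C → acc = 0x50
  ',' = 0x2C → acc = 0x7C
  '0' = 0x30 → acc = 0x4C
  ',' = 0x2C → acc = 0x60
  '0' = 0x30 → acc = 0x50
  '1' = 0x31 → acc = 0x61
  '0' = 0x30 → acc = 0x51
  '0' = 0x30 → acc = 0x61
  ',' = 0x2C → acc = 0x4D
  '8' = 0x38 → acc = 0x75
  '4' = 0x34 → acc = 0x41
  '9' = 0x39 → acc = 0x78
  '9' = 0x39 → acc = 0x41
  ',' = 0x2C → acc = 0x6D
  '9' = 0x39 → acc = 0x54
  '4' = 0x34 → acc = 0x60
  '1' = 0x31 → acc = 0x51
Checksum = 0x51.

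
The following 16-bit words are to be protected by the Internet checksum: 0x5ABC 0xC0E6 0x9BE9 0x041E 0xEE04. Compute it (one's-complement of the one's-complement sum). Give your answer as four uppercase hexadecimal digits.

One's-complement addition (fold any carry out of bit 15 back into bit 0):
  0x5ABC + 0xC0E6 = 0x11BA2 → wrap carry → 0x1BA3
  0x1BA3 + 0x9BE9 = 0x0B78C
  0xB78C + 0x041E = 0x0BBAA
  0xBBAA + 0xEE04 = 0x1A9AE → wrap carry → 0xA9AF
One's-complement sum = 0xA9AF.
Checksum = ~0xA9AF & 0xFFFF = 0x5650.

5650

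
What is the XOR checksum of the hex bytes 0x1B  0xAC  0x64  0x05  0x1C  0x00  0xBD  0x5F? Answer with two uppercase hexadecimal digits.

XOR the bytes together:
  start with 0x1B
  0x1B ⊕ 0xAC = 0xB7
  0xB7 ⊕ 0x64 = 0xD3
  0xD3 ⊕ 0x05 = 0xD6
  0xD6 ⊕ 0x1C = 0xCA
  0xCA ⊕ 0x00 = 0xCA
  0xCA ⊕ 0xBD = 0x77
  0x77 ⊕ 0x5F = 0x28

28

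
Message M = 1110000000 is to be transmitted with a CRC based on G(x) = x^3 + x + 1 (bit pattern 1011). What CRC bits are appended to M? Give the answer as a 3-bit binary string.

010

Append 3 zeros: 1110000000000. Divide by 1011 (XOR where the leading bit is 1):
  pos 0: 1110 XOR 1011 = 0101
  pos 1: 1010 XOR 1011 = 0001
  pos 4: 1000 XOR 1011 = 0011
  pos 6: 1100 XOR 1011 = 0111
  pos 7: 1110 XOR 1011 = 0101
  pos 8: 1010 XOR 1011 = 0001
Remainder (last 3 bits) = 010. This is the CRC / FCS.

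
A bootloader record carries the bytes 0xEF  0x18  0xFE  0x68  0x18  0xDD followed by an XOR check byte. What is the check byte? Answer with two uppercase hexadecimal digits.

XOR the bytes together:
  start with 0xEF
  0xEF ⊕ 0x18 = 0xF7
  0xF7 ⊕ 0xFE = 0x09
  0x09 ⊕ 0x68 = 0x61
  0x61 ⊕ 0x18 = 0x79
  0x79 ⊕ 0xDD = 0xA4

A4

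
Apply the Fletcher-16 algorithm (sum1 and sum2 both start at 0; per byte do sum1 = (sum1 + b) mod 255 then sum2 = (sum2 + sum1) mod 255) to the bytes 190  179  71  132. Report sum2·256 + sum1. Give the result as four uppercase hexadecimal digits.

Running sums (mod 255):
  after byte 0 (190): sum1=190, sum2=190
  after byte 1 (179): sum1=114, sum2=49
  after byte 2 (71): sum1=185, sum2=234
  after byte 3 (132): sum1=62, sum2=41
Checksum = sum2·256 + sum1 = 41·256 + 62 = 10558 = 0x293E.

293E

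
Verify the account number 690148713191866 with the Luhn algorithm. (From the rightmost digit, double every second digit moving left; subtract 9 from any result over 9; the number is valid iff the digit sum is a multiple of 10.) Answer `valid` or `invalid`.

From the right, keep odd positions and double even positions (subtract 9 from any doubled value over 9):
  doubled (positions 2,4,...): 3 2 2 2 7 2 9 → sum 27
  kept (positions 1,3,...): 6 8 9 3 7 4 0 6 → sum 43
Total = 70.
70 mod 10 = 0, so the number is valid.

valid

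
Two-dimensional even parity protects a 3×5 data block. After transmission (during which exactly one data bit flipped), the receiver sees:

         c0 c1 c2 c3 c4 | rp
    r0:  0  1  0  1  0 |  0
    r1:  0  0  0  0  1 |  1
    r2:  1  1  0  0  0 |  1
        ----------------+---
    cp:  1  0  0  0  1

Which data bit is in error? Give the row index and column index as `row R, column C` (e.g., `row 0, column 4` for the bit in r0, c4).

Recompute each row's even parity and compare to rp:
  r0: data parity 0, sent rp 0 → ok
  r1: data parity 1, sent rp 1 → ok
  r2: data parity 0, sent rp 1 → mismatch
Recompute each column's even parity and compare to cp:
  c0: data parity 1, sent cp 1 → ok
  c1: data parity 0, sent cp 0 → ok
  c2: data parity 0, sent cp 0 → ok
  c3: data parity 1, sent cp 0 → mismatch
  c4: data parity 1, sent cp 1 → ok
Exactly one row (r2) and one column (c3) fail → the flipped bit is at their intersection.

row 2, column 3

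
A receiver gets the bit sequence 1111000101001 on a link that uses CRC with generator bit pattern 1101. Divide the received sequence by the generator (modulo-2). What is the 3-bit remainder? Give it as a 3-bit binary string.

010

Modulo-2 division of 1111000101001 by 1101:
  pos 0: 1111 XOR 1101 = 0010
  pos 2: 1000 XOR 1101 = 0101
  pos 3: 1010 XOR 1101 = 0111
  pos 4: 1111 XOR 1101 = 0010
  pos 6: 1001 XOR 1101 = 0100
  pos 7: 1000 XOR 1101 = 0101
  pos 8: 1010 XOR 1101 = 0111
  pos 9: 1111 XOR 1101 = 0010
Remainder = 010 (nonzero — an error is detected).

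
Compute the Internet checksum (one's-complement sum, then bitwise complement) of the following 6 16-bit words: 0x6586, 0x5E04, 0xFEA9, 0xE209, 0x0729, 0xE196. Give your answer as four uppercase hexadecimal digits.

One's-complement addition (fold any carry out of bit 15 back into bit 0):
  0x6586 + 0x5E04 = 0x0C38A
  0xC38A + 0xFEA9 = 0x1C233 → wrap carry → 0xC234
  0xC234 + 0xE209 = 0x1A43D → wrap carry → 0xA43E
  0xA43E + 0x0729 = 0x0AB67
  0xAB67 + 0xE196 = 0x18CFD → wrap carry → 0x8CFE
One's-complement sum = 0x8CFE.
Checksum = ~0x8CFE & 0xFFFF = 0x7301.

7301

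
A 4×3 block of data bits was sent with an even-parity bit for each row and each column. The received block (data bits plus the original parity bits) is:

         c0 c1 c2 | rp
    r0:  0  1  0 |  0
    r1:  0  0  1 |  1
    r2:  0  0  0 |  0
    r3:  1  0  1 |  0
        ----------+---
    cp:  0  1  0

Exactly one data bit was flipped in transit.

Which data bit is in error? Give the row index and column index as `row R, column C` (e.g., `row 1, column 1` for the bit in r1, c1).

Recompute each row's even parity and compare to rp:
  r0: data parity 1, sent rp 0 → mismatch
  r1: data parity 1, sent rp 1 → ok
  r2: data parity 0, sent rp 0 → ok
  r3: data parity 0, sent rp 0 → ok
Recompute each column's even parity and compare to cp:
  c0: data parity 1, sent cp 0 → mismatch
  c1: data parity 1, sent cp 1 → ok
  c2: data parity 0, sent cp 0 → ok
Exactly one row (r0) and one column (c0) fail → the flipped bit is at their intersection.

row 0, column 0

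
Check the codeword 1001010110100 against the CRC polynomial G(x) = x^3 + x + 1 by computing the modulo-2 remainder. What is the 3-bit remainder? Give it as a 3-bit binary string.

111

Modulo-2 division of 1001010110100 by 1011:
  pos 0: 1001 XOR 1011 = 0010
  pos 2: 1001 XOR 1011 = 0010
  pos 4: 1001 XOR 1011 = 0010
  pos 6: 1010 XOR 1011 = 0001
  pos 9: 1100 XOR 1011 = 0111
Remainder = 111 (nonzero — an error is detected).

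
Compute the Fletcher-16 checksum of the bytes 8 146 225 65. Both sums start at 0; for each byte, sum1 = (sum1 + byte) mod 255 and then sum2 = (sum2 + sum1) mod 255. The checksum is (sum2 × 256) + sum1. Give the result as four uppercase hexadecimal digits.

Running sums (mod 255):
  after byte 0 (8): sum1=8, sum2=8
  after byte 1 (146): sum1=154, sum2=162
  after byte 2 (225): sum1=124, sum2=31
  after byte 3 (65): sum1=189, sum2=220
Checksum = sum2·256 + sum1 = 220·256 + 189 = 56509 = 0xDCBD.

DCBD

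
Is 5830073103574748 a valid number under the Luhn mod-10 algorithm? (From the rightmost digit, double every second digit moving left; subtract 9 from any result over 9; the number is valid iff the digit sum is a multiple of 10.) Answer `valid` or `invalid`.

invalid

From the right, keep odd positions and double even positions (subtract 9 from any doubled value over 9):
  doubled (positions 2,4,...): 8 8 1 0 6 0 6 1 → sum 30
  kept (positions 1,3,...): 8 7 7 3 1 7 0 8 → sum 41
Total = 71.
71 mod 10 = 1, so the number is invalid.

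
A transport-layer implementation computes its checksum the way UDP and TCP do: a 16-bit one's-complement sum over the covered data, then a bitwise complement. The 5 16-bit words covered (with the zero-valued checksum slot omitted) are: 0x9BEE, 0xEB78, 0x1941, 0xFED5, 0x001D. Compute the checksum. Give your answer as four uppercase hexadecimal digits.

One's-complement addition (fold any carry out of bit 15 back into bit 0):
  0x9BEE + 0xEB78 = 0x18766 → wrap carry → 0x8767
  0x8767 + 0x1941 = 0x0A0A8
  0xA0A8 + 0xFED5 = 0x19F7D → wrap carry → 0x9F7E
  0x9F7E + 0x001D = 0x09F9B
One's-complement sum = 0x9F9B.
Checksum = ~0x9F9B & 0xFFFF = 0x6064.

6064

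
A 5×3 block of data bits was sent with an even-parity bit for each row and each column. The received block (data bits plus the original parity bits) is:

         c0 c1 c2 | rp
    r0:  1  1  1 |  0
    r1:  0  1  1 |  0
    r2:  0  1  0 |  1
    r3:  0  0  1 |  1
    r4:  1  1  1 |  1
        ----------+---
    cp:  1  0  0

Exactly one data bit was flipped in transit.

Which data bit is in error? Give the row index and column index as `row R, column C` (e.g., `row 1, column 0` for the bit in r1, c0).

row 0, column 0

Recompute each row's even parity and compare to rp:
  r0: data parity 1, sent rp 0 → mismatch
  r1: data parity 0, sent rp 0 → ok
  r2: data parity 1, sent rp 1 → ok
  r3: data parity 1, sent rp 1 → ok
  r4: data parity 1, sent rp 1 → ok
Recompute each column's even parity and compare to cp:
  c0: data parity 0, sent cp 1 → mismatch
  c1: data parity 0, sent cp 0 → ok
  c2: data parity 0, sent cp 0 → ok
Exactly one row (r0) and one column (c0) fail → the flipped bit is at their intersection.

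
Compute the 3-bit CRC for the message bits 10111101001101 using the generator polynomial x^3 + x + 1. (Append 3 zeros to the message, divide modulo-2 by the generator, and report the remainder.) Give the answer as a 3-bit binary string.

100

Append 3 zeros: 10111101001101000. Divide by 1011 (XOR where the leading bit is 1):
  pos 0: 1011 XOR 1011 = 0000
  pos 4: 1101 XOR 1011 = 0110
  pos 5: 1100 XOR 1011 = 0111
  pos 6: 1110 XOR 1011 = 0101
  pos 7: 1011 XOR 1011 = 0000
  pos 11: 1010 XOR 1011 = 0001
Remainder (last 3 bits) = 100. This is the CRC / FCS.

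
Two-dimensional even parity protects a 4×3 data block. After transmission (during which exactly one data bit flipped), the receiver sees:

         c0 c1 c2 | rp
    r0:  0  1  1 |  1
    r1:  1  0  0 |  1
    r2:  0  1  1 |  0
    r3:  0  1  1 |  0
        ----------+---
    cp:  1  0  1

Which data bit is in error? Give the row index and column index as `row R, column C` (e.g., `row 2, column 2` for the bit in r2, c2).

row 0, column 1

Recompute each row's even parity and compare to rp:
  r0: data parity 0, sent rp 1 → mismatch
  r1: data parity 1, sent rp 1 → ok
  r2: data parity 0, sent rp 0 → ok
  r3: data parity 0, sent rp 0 → ok
Recompute each column's even parity and compare to cp:
  c0: data parity 1, sent cp 1 → ok
  c1: data parity 1, sent cp 0 → mismatch
  c2: data parity 1, sent cp 1 → ok
Exactly one row (r0) and one column (c1) fail → the flipped bit is at their intersection.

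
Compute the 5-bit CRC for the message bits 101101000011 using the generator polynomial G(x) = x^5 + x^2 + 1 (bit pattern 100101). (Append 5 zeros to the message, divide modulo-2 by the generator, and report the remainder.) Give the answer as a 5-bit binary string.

10010

Append 5 zeros: 10110100001100000. Divide by 100101 (XOR where the leading bit is 1):
  pos 0: 101101 XOR 100101 = 001000
  pos 2: 100000 XOR 100101 = 000101
  pos 5: 101001 XOR 100101 = 001100
  pos 7: 110010 XOR 100101 = 010111
  pos 8: 101110 XOR 100101 = 001011
  pos 10: 101100 XOR 100101 = 001001
Remainder (last 5 bits) = 10010. This is the CRC / FCS.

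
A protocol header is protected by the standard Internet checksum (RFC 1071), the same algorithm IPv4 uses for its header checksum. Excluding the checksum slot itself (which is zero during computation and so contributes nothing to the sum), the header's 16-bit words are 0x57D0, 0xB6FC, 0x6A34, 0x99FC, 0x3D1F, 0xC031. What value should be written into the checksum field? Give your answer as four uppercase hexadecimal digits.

One's-complement addition (fold any carry out of bit 15 back into bit 0):
  0x57D0 + 0xB6FC = 0x10ECC → wrap carry → 0x0ECD
  0x0ECD + 0x6A34 = 0x07901
  0x7901 + 0x99FC = 0x112FD → wrap carry → 0x12FE
  0x12FE + 0x3D1F = 0x0501D
  0x501D + 0xC031 = 0x1104E → wrap carry → 0x104F
One's-complement sum = 0x104F.
Checksum = ~0x104F & 0xFFFF = 0xEFB0.

EFB0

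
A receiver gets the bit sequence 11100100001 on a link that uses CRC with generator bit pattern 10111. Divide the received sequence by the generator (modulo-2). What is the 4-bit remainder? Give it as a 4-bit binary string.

0001

Modulo-2 division of 11100100001 by 10111:
  pos 0: 11100 XOR 10111 = 01011
  pos 1: 10111 XOR 10111 = 00000
Remainder = 0001 (nonzero — an error is detected).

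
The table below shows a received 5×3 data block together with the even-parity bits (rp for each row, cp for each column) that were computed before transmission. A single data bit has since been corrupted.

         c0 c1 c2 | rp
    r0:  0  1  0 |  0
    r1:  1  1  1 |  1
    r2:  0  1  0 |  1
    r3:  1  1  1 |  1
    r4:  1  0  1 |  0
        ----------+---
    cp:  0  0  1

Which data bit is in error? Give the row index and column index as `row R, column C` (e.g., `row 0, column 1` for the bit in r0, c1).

row 0, column 0

Recompute each row's even parity and compare to rp:
  r0: data parity 1, sent rp 0 → mismatch
  r1: data parity 1, sent rp 1 → ok
  r2: data parity 1, sent rp 1 → ok
  r3: data parity 1, sent rp 1 → ok
  r4: data parity 0, sent rp 0 → ok
Recompute each column's even parity and compare to cp:
  c0: data parity 1, sent cp 0 → mismatch
  c1: data parity 0, sent cp 0 → ok
  c2: data parity 1, sent cp 1 → ok
Exactly one row (r0) and one column (c0) fail → the flipped bit is at their intersection.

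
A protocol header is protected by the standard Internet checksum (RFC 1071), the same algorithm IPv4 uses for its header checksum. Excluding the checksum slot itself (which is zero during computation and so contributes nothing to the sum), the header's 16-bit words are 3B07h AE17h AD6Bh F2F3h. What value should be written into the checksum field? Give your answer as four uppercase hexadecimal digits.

One's-complement addition (fold any carry out of bit 15 back into bit 0):
  0x3B07 + 0xAE17 = 0x0E91E
  0xE91E + 0xAD6B = 0x19689 → wrap carry → 0x968A
  0x968A + 0xF2F3 = 0x1897D → wrap carry → 0x897E
One's-complement sum = 0x897E.
Checksum = ~0x897E & 0xFFFF = 0x7681.

7681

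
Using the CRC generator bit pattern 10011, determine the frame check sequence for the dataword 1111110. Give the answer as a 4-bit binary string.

Append 4 zeros: 11111100000. Divide by 10011 (XOR where the leading bit is 1):
  pos 0: 11111 XOR 10011 = 01100
  pos 1: 11001 XOR 10011 = 01010
  pos 2: 10100 XOR 10011 = 00111
  pos 4: 11100 XOR 10011 = 01111
  pos 5: 11110 XOR 10011 = 01101
  pos 6: 11010 XOR 10011 = 01001
Remainder (last 4 bits) = 1001. This is the CRC / FCS.

1001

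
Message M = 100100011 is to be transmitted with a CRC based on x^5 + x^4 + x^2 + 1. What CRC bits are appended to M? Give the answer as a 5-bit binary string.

00000

Append 5 zeros: 10010001100000. Divide by 110101 (XOR where the leading bit is 1):
  pos 0: 100100 XOR 110101 = 010001
  pos 1: 100010 XOR 110101 = 010111
  pos 2: 101111 XOR 110101 = 011010
  pos 3: 110101 XOR 110101 = 000000
Remainder (last 5 bits) = 00000. This is the CRC / FCS.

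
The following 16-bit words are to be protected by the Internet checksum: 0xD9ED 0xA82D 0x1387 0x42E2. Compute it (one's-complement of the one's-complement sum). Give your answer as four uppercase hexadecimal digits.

One's-complement addition (fold any carry out of bit 15 back into bit 0):
  0xD9ED + 0xA82D = 0x1821A → wrap carry → 0x821B
  0x821B + 0x1387 = 0x095A2
  0x95A2 + 0x42E2 = 0x0D884
One's-complement sum = 0xD884.
Checksum = ~0xD884 & 0xFFFF = 0x277B.

277B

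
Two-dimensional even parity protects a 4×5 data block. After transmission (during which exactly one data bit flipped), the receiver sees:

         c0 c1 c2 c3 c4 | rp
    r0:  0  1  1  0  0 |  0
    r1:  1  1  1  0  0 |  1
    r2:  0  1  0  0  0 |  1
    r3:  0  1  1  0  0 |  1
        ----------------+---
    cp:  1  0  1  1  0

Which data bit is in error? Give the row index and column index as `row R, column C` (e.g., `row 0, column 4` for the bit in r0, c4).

row 3, column 3

Recompute each row's even parity and compare to rp:
  r0: data parity 0, sent rp 0 → ok
  r1: data parity 1, sent rp 1 → ok
  r2: data parity 1, sent rp 1 → ok
  r3: data parity 0, sent rp 1 → mismatch
Recompute each column's even parity and compare to cp:
  c0: data parity 1, sent cp 1 → ok
  c1: data parity 0, sent cp 0 → ok
  c2: data parity 1, sent cp 1 → ok
  c3: data parity 0, sent cp 1 → mismatch
  c4: data parity 0, sent cp 0 → ok
Exactly one row (r3) and one column (c3) fail → the flipped bit is at their intersection.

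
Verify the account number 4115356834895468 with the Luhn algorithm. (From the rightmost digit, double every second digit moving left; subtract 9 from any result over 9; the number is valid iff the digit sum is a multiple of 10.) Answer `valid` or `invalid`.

From the right, keep odd positions and double even positions (subtract 9 from any doubled value over 9):
  doubled (positions 2,4,...): 3 1 7 6 3 6 2 8 → sum 36
  kept (positions 1,3,...): 8 4 9 4 8 5 5 1 → sum 44
Total = 80.
80 mod 10 = 0, so the number is valid.

valid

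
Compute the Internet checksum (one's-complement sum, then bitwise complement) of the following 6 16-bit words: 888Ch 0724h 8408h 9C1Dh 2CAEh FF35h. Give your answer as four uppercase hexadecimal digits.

2445

One's-complement addition (fold any carry out of bit 15 back into bit 0):
  0x888C + 0x0724 = 0x08FB0
  0x8FB0 + 0x8408 = 0x113B8 → wrap carry → 0x13B9
  0x13B9 + 0x9C1D = 0x0AFD6
  0xAFD6 + 0x2CAE = 0x0DC84
  0xDC84 + 0xFF35 = 0x1DBB9 → wrap carry → 0xDBBA
One's-complement sum = 0xDBBA.
Checksum = ~0xDBBA & 0xFFFF = 0x2445.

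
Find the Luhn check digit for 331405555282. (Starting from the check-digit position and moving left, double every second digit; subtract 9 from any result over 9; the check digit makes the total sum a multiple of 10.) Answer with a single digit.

4

Partial digits right→left: 2 8 2 5 5 5 5 0 4 1 3 3
Double every second digit counting from the check-digit position (so the 1st, 3rd, 5th, ... of the partial from the right).
  doubled (with −9 where >9): 4 4 1 1 8 6 → sum 24
  kept as-is: 8 5 5 0 1 3 → sum 22
Total = 24 + 22 = 46.
Check digit = (10 − (46 mod 10)) mod 10 = 4.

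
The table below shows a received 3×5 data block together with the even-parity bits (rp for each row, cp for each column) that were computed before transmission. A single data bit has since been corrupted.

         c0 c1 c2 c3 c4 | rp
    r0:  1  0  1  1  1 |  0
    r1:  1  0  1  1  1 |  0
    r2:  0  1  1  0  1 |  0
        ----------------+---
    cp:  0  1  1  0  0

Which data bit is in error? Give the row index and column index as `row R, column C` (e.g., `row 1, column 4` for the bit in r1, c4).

row 2, column 4

Recompute each row's even parity and compare to rp:
  r0: data parity 0, sent rp 0 → ok
  r1: data parity 0, sent rp 0 → ok
  r2: data parity 1, sent rp 0 → mismatch
Recompute each column's even parity and compare to cp:
  c0: data parity 0, sent cp 0 → ok
  c1: data parity 1, sent cp 1 → ok
  c2: data parity 1, sent cp 1 → ok
  c3: data parity 0, sent cp 0 → ok
  c4: data parity 1, sent cp 0 → mismatch
Exactly one row (r2) and one column (c4) fail → the flipped bit is at their intersection.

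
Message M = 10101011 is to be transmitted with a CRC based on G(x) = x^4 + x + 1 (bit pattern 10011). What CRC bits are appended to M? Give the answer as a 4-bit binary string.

1010

Append 4 zeros: 101010110000. Divide by 10011 (XOR where the leading bit is 1):
  pos 0: 10101 XOR 10011 = 00110
  pos 2: 11001 XOR 10011 = 01010
  pos 3: 10101 XOR 10011 = 00110
  pos 5: 11000 XOR 10011 = 01011
  pos 6: 10110 XOR 10011 = 00101
Remainder (last 4 bits) = 1010. This is the CRC / FCS.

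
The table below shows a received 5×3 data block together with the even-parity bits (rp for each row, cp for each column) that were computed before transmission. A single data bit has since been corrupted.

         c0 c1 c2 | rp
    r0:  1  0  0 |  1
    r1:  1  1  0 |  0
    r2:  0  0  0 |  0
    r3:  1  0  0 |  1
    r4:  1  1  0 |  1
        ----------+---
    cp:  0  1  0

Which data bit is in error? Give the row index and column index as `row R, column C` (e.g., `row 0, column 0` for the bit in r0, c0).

row 4, column 1

Recompute each row's even parity and compare to rp:
  r0: data parity 1, sent rp 1 → ok
  r1: data parity 0, sent rp 0 → ok
  r2: data parity 0, sent rp 0 → ok
  r3: data parity 1, sent rp 1 → ok
  r4: data parity 0, sent rp 1 → mismatch
Recompute each column's even parity and compare to cp:
  c0: data parity 0, sent cp 0 → ok
  c1: data parity 0, sent cp 1 → mismatch
  c2: data parity 0, sent cp 0 → ok
Exactly one row (r4) and one column (c1) fail → the flipped bit is at their intersection.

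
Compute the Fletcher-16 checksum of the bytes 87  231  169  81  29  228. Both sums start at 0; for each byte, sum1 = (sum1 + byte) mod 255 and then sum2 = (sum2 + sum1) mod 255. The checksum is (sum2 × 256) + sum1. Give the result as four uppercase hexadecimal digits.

Running sums (mod 255):
  after byte 0 (87): sum1=87, sum2=87
  after byte 1 (231): sum1=63, sum2=150
  after byte 2 (169): sum1=232, sum2=127
  after byte 3 (81): sum1=58, sum2=185
  after byte 4 (29): sum1=87, sum2=17
  after byte 5 (228): sum1=60, sum2=77
Checksum = sum2·256 + sum1 = 77·256 + 60 = 19772 = 0x4D3C.

4D3C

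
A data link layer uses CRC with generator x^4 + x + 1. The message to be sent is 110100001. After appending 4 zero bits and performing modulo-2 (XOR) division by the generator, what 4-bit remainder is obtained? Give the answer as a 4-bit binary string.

1000

Append 4 zeros: 1101000010000. Divide by 10011 (XOR where the leading bit is 1):
  pos 0: 11010 XOR 10011 = 01001
  pos 1: 10010 XOR 10011 = 00001
  pos 5: 10010 XOR 10011 = 00001
Remainder (last 4 bits) = 1000. This is the CRC / FCS.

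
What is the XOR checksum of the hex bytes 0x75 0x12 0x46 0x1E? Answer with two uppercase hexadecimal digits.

3F

XOR the bytes together:
  start with 0x75
  0x75 ⊕ 0x12 = 0x67
  0x67 ⊕ 0x46 = 0x21
  0x21 ⊕ 0x1E = 0x3F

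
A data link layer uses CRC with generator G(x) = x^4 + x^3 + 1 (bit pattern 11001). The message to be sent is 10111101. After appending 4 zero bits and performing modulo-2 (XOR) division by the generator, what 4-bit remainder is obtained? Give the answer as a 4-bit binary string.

Append 4 zeros: 101111010000. Divide by 11001 (XOR where the leading bit is 1):
  pos 0: 10111 XOR 11001 = 01110
  pos 1: 11101 XOR 11001 = 00100
  pos 3: 10001 XOR 11001 = 01000
  pos 4: 10000 XOR 11001 = 01001
  pos 5: 10010 XOR 11001 = 01011
  pos 6: 10110 XOR 11001 = 01111
  pos 7: 11110 XOR 11001 = 00111
Remainder (last 4 bits) = 0111. This is the CRC / FCS.

0111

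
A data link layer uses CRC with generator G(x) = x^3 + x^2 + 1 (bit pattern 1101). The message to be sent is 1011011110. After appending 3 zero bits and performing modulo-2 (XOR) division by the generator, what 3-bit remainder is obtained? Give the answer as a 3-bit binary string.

Append 3 zeros: 1011011110000. Divide by 1101 (XOR where the leading bit is 1):
  pos 0: 1011 XOR 1101 = 0110
  pos 1: 1100 XOR 1101 = 0001
  pos 4: 1111 XOR 1101 = 0010
  pos 6: 1010 XOR 1101 = 0111
  pos 7: 1110 XOR 1101 = 0011
  pos 9: 1100 XOR 1101 = 0001
Remainder (last 3 bits) = 001. This is the CRC / FCS.

001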